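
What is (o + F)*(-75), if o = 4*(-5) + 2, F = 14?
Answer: 300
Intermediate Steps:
o = -18 (o = -20 + 2 = -18)
(o + F)*(-75) = (-18 + 14)*(-75) = -4*(-75) = 300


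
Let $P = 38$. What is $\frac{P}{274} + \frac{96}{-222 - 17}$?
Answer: $- \frac{8611}{32743} \approx -0.26299$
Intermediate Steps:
$\frac{P}{274} + \frac{96}{-222 - 17} = \frac{38}{274} + \frac{96}{-222 - 17} = 38 \cdot \frac{1}{274} + \frac{96}{-222 - 17} = \frac{19}{137} + \frac{96}{-239} = \frac{19}{137} + 96 \left(- \frac{1}{239}\right) = \frac{19}{137} - \frac{96}{239} = - \frac{8611}{32743}$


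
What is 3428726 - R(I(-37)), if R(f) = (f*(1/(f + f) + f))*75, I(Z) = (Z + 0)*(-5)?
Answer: 1723627/2 ≈ 8.6181e+5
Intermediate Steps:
I(Z) = -5*Z (I(Z) = Z*(-5) = -5*Z)
R(f) = 75*f*(f + 1/(2*f)) (R(f) = (f*(1/(2*f) + f))*75 = (f*(f + 1/(2*f)))*75 = 75*f*(f + 1/(2*f)))
3428726 - R(I(-37)) = 3428726 - (75/2 + 75*(-5*(-37))²) = 3428726 - (75/2 + 75*185²) = 3428726 - (75/2 + 75*34225) = 3428726 - (75/2 + 2566875) = 3428726 - 1*5133825/2 = 3428726 - 5133825/2 = 1723627/2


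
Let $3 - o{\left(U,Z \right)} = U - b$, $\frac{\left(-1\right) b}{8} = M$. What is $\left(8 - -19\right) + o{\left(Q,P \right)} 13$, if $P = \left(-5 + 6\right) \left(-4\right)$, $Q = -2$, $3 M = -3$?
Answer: $196$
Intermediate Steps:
$M = -1$ ($M = \frac{1}{3} \left(-3\right) = -1$)
$b = 8$ ($b = \left(-8\right) \left(-1\right) = 8$)
$P = -4$ ($P = 1 \left(-4\right) = -4$)
$o{\left(U,Z \right)} = 11 - U$ ($o{\left(U,Z \right)} = 3 - \left(U - 8\right) = 3 - \left(-8 + U\right) = 11 - U$)
$\left(8 - -19\right) + o{\left(Q,P \right)} 13 = \left(8 - -19\right) + \left(11 - -2\right) 13 = \left(8 + 19\right) + \left(11 + 2\right) 13 = 27 + 13 \cdot 13 = 27 + 169 = 196$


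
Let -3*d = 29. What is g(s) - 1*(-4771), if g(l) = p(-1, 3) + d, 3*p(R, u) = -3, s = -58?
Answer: 14281/3 ≈ 4760.3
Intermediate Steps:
p(R, u) = -1 (p(R, u) = (⅓)*(-3) = -1)
d = -29/3 (d = -⅓*29 = -29/3 ≈ -9.6667)
g(l) = -32/3 (g(l) = -1 - 29/3 = -32/3)
g(s) - 1*(-4771) = -32/3 - 1*(-4771) = -32/3 + 4771 = 14281/3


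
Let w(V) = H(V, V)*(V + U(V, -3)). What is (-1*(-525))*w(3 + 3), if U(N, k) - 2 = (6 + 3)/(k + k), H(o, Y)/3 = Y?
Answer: 61425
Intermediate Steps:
H(o, Y) = 3*Y
U(N, k) = 2 + 9/(2*k) (U(N, k) = 2 + (6 + 3)/(k + k) = 2 + 9/((2*k)) = 2 + 9*(1/(2*k)) = 2 + 9/(2*k))
w(V) = 3*V*(½ + V) (w(V) = (3*V)*(V + (2 + (9/2)/(-3))) = (3*V)*(V + (2 + (9/2)*(-⅓))) = (3*V)*(V + (2 - 3/2)) = (3*V)*(V + ½) = (3*V)*(½ + V) = 3*V*(½ + V))
(-1*(-525))*w(3 + 3) = (-1*(-525))*(3*(3 + 3)*(1 + 2*(3 + 3))/2) = 525*((3/2)*6*(1 + 2*6)) = 525*((3/2)*6*(1 + 12)) = 525*((3/2)*6*13) = 525*117 = 61425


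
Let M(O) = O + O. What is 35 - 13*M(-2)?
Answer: 87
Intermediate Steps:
M(O) = 2*O
35 - 13*M(-2) = 35 - 26*(-2) = 35 - 13*(-4) = 35 + 52 = 87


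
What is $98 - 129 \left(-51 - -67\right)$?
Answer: $-1966$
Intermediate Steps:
$98 - 129 \left(-51 - -67\right) = 98 - 129 \left(-51 + 67\right) = 98 - 2064 = -1966$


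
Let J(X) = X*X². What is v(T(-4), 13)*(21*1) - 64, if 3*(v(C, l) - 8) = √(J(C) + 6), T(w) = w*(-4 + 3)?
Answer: 104 + 7*√70 ≈ 162.57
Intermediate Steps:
J(X) = X³
T(w) = -w (T(w) = w*(-1) = -w)
v(C, l) = 8 + √(6 + C³)/3 (v(C, l) = 8 + √(C³ + 6)/3 = 8 + √(6 + C³)/3)
v(T(-4), 13)*(21*1) - 64 = (8 + √(6 + (-1*(-4))³)/3)*(21*1) - 64 = (8 + √(6 + 4³)/3)*21 - 64 = (8 + √(6 + 64)/3)*21 - 64 = (8 + √70/3)*21 - 64 = (168 + 7*√70) - 64 = 104 + 7*√70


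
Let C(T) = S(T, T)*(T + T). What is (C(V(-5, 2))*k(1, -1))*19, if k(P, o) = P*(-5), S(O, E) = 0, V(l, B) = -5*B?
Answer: 0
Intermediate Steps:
k(P, o) = -5*P
C(T) = 0 (C(T) = 0*(T + T) = 0*(2*T) = 0)
(C(V(-5, 2))*k(1, -1))*19 = (0*(-5*1))*19 = (0*(-5))*19 = 0*19 = 0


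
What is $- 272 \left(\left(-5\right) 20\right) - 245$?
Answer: $26955$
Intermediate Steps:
$- 272 \left(\left(-5\right) 20\right) - 245 = \left(-272\right) \left(-100\right) - 245 = 27200 - 245 = 26955$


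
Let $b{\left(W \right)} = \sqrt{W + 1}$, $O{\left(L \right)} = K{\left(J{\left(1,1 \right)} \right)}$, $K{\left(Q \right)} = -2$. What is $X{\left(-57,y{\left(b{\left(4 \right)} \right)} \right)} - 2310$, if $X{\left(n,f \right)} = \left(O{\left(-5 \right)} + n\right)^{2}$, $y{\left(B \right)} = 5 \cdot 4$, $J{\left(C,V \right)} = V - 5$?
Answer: $1171$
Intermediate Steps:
$J{\left(C,V \right)} = -5 + V$
$O{\left(L \right)} = -2$
$b{\left(W \right)} = \sqrt{1 + W}$
$y{\left(B \right)} = 20$
$X{\left(n,f \right)} = \left(-2 + n\right)^{2}$
$X{\left(-57,y{\left(b{\left(4 \right)} \right)} \right)} - 2310 = \left(-2 - 57\right)^{2} - 2310 = \left(-59\right)^{2} - 2310 = 3481 - 2310 = 1171$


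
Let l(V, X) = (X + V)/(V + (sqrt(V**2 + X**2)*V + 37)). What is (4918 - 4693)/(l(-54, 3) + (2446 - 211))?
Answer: 238279233975/2366906949688 - 516375*sqrt(13)/2366906949688 ≈ 0.10067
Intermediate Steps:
l(V, X) = (V + X)/(37 + V + V*sqrt(V**2 + X**2)) (l(V, X) = (V + X)/(V + (V*sqrt(V**2 + X**2) + 37)) = (V + X)/(V + (37 + V*sqrt(V**2 + X**2))) = (V + X)/(37 + V + V*sqrt(V**2 + X**2)))
(4918 - 4693)/(l(-54, 3) + (2446 - 211)) = (4918 - 4693)/((-54 + 3)/(37 - 54 - 54*sqrt((-54)**2 + 3**2)) + (2446 - 211)) = 225/(-51/(37 - 54 - 54*sqrt(2916 + 9)) + 2235) = 225/(-51/(37 - 54 - 810*sqrt(13)) + 2235) = 225/(-51/(-17 - 810*sqrt(13)) + 2235) = 225/(2235 - 51/(-17 - 810*sqrt(13)))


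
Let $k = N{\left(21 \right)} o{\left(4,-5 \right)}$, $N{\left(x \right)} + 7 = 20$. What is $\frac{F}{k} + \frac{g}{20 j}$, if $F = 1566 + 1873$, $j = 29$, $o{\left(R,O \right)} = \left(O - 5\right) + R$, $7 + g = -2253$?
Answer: $- \frac{108545}{2262} \approx -47.986$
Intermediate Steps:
$g = -2260$ ($g = -7 - 2253 = -2260$)
$N{\left(x \right)} = 13$ ($N{\left(x \right)} = -7 + 20 = 13$)
$o{\left(R,O \right)} = -5 + O + R$ ($o{\left(R,O \right)} = \left(-5 + O\right) + R = -5 + O + R$)
$k = -78$ ($k = 13 \left(-5 - 5 + 4\right) = 13 \left(-6\right) = -78$)
$F = 3439$
$\frac{F}{k} + \frac{g}{20 j} = \frac{3439}{-78} - \frac{2260}{20 \cdot 29} = 3439 \left(- \frac{1}{78}\right) - \frac{2260}{580} = - \frac{3439}{78} - \frac{113}{29} = - \frac{108545}{2262}$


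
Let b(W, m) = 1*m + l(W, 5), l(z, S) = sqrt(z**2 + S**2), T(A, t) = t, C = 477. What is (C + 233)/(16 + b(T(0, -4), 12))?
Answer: 19880/743 - 710*sqrt(41)/743 ≈ 20.638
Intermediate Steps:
l(z, S) = sqrt(S**2 + z**2)
b(W, m) = m + sqrt(25 + W**2) (b(W, m) = 1*m + sqrt(5**2 + W**2) = m + sqrt(25 + W**2))
(C + 233)/(16 + b(T(0, -4), 12)) = (477 + 233)/(16 + (12 + sqrt(25 + (-4)**2))) = 710/(16 + (12 + sqrt(25 + 16))) = 710/(16 + (12 + sqrt(41))) = 710/(28 + sqrt(41))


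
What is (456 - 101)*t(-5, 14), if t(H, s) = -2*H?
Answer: 3550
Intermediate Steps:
(456 - 101)*t(-5, 14) = (456 - 101)*(-2*(-5)) = 355*10 = 3550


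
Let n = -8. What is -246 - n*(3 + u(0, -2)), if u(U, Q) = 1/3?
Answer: -658/3 ≈ -219.33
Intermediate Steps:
u(U, Q) = 1/3
-246 - n*(3 + u(0, -2)) = -246 - (-8)*(3 + 1/3) = -246 - (-8)*10/3 = -246 - 1*(-80/3) = -246 + 80/3 = -658/3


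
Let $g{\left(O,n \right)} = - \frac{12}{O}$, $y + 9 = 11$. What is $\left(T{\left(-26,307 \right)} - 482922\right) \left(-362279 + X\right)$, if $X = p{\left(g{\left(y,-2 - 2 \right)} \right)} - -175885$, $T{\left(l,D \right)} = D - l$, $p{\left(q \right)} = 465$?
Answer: $89727290181$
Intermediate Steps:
$y = 2$ ($y = -9 + 11 = 2$)
$X = 176350$ ($X = 465 - -175885 = 465 + 175885 = 176350$)
$\left(T{\left(-26,307 \right)} - 482922\right) \left(-362279 + X\right) = \left(\left(307 - -26\right) - 482922\right) \left(-362279 + 176350\right) = \left(\left(307 + 26\right) - 482922\right) \left(-185929\right) = \left(333 - 482922\right) \left(-185929\right) = \left(-482589\right) \left(-185929\right) = 89727290181$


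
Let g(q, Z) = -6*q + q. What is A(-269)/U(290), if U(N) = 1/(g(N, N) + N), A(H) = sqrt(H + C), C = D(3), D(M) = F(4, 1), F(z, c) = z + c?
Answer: -2320*I*sqrt(66) ≈ -18848.0*I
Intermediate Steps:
F(z, c) = c + z
D(M) = 5 (D(M) = 1 + 4 = 5)
C = 5
A(H) = sqrt(5 + H) (A(H) = sqrt(H + 5) = sqrt(5 + H))
g(q, Z) = -5*q
U(N) = -1/(4*N) (U(N) = 1/(-5*N + N) = 1/(-4*N) = -1/(4*N))
A(-269)/U(290) = sqrt(5 - 269)/((-1/4/290)) = sqrt(-264)/((-1/4*1/290)) = (2*I*sqrt(66))/(-1/1160) = (2*I*sqrt(66))*(-1160) = -2320*I*sqrt(66)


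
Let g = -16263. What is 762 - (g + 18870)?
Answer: -1845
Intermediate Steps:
762 - (g + 18870) = 762 - (-16263 + 18870) = 762 - 1*2607 = 762 - 2607 = -1845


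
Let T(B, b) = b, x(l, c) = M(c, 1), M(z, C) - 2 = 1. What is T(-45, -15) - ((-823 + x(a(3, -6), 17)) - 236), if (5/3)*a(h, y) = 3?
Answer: 1041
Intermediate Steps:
M(z, C) = 3 (M(z, C) = 2 + 1 = 3)
a(h, y) = 9/5 (a(h, y) = (⅗)*3 = 9/5)
x(l, c) = 3
T(-45, -15) - ((-823 + x(a(3, -6), 17)) - 236) = -15 - ((-823 + 3) - 236) = -15 - (-820 - 236) = -15 - 1*(-1056) = -15 + 1056 = 1041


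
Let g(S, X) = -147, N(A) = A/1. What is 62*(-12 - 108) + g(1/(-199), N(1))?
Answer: -7587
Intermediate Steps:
N(A) = A (N(A) = A*1 = A)
62*(-12 - 108) + g(1/(-199), N(1)) = 62*(-12 - 108) - 147 = 62*(-120) - 147 = -7440 - 147 = -7587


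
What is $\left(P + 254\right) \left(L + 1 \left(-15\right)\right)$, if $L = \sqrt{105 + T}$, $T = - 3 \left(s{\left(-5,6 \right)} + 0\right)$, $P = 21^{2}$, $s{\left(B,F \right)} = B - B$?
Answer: $-10425 + 695 \sqrt{105} \approx -3303.4$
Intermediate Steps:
$s{\left(B,F \right)} = 0$
$P = 441$
$T = 0$ ($T = - 3 \left(0 + 0\right) = \left(-3\right) 0 = 0$)
$L = \sqrt{105}$ ($L = \sqrt{105 + 0} = \sqrt{105} \approx 10.247$)
$\left(P + 254\right) \left(L + 1 \left(-15\right)\right) = \left(441 + 254\right) \left(\sqrt{105} + 1 \left(-15\right)\right) = 695 \left(\sqrt{105} - 15\right) = 695 \left(-15 + \sqrt{105}\right) = -10425 + 695 \sqrt{105}$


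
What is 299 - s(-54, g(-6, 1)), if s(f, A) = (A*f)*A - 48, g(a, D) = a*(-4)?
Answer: 31451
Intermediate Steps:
g(a, D) = -4*a
s(f, A) = -48 + f*A² (s(f, A) = f*A² - 48 = -48 + f*A²)
299 - s(-54, g(-6, 1)) = 299 - (-48 - 54*(-4*(-6))²) = 299 - (-48 - 54*24²) = 299 - (-48 - 54*576) = 299 - (-48 - 31104) = 299 - 1*(-31152) = 299 + 31152 = 31451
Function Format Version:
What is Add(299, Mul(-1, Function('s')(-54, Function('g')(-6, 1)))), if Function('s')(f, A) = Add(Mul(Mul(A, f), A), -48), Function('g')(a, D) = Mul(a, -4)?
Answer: 31451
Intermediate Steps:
Function('g')(a, D) = Mul(-4, a)
Function('s')(f, A) = Add(-48, Mul(f, Pow(A, 2))) (Function('s')(f, A) = Add(Mul(f, Pow(A, 2)), -48) = Add(-48, Mul(f, Pow(A, 2))))
Add(299, Mul(-1, Function('s')(-54, Function('g')(-6, 1)))) = Add(299, Mul(-1, Add(-48, Mul(-54, Pow(Mul(-4, -6), 2))))) = Add(299, Mul(-1, Add(-48, Mul(-54, Pow(24, 2))))) = Add(299, Mul(-1, Add(-48, Mul(-54, 576)))) = Add(299, Mul(-1, Add(-48, -31104))) = Add(299, Mul(-1, -31152)) = Add(299, 31152) = 31451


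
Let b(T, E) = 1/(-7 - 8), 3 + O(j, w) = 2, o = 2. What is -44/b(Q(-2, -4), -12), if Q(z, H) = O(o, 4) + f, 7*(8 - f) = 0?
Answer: 660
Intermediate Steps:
O(j, w) = -1 (O(j, w) = -3 + 2 = -1)
f = 8 (f = 8 - ⅐*0 = 8 + 0 = 8)
Q(z, H) = 7 (Q(z, H) = -1 + 8 = 7)
b(T, E) = -1/15 (b(T, E) = 1/(-15) = -1/15)
-44/b(Q(-2, -4), -12) = -44/(-1/15) = -44*(-15) = 660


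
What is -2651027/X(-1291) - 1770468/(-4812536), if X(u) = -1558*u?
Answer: -574817655598/604989314663 ≈ -0.95013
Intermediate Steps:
-2651027/X(-1291) - 1770468/(-4812536) = -2651027/((-1558*(-1291))) - 1770468/(-4812536) = -2651027/2011378 - 1770468*(-1/4812536) = -2651027*1/2011378 + 442617/1203134 = -2651027/2011378 + 442617/1203134 = -574817655598/604989314663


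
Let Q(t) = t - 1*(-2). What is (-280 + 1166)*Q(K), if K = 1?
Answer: 2658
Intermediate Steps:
Q(t) = 2 + t (Q(t) = t + 2 = 2 + t)
(-280 + 1166)*Q(K) = (-280 + 1166)*(2 + 1) = 886*3 = 2658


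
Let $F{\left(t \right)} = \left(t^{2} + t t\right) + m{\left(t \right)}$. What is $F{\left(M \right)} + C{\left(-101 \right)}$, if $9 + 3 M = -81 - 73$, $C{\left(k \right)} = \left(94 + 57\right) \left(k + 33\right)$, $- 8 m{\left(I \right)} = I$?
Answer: $- \frac{313703}{72} \approx -4357.0$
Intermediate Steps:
$m{\left(I \right)} = - \frac{I}{8}$
$C{\left(k \right)} = 4983 + 151 k$ ($C{\left(k \right)} = 151 \left(33 + k\right) = 4983 + 151 k$)
$M = - \frac{163}{3}$ ($M = -3 + \frac{-81 - 73}{3} = -3 + \frac{1}{3} \left(-154\right) = -3 - \frac{154}{3} = - \frac{163}{3} \approx -54.333$)
$F{\left(t \right)} = 2 t^{2} - \frac{t}{8}$ ($F{\left(t \right)} = \left(t^{2} + t t\right) - \frac{t}{8} = \left(t^{2} + t^{2}\right) - \frac{t}{8} = 2 t^{2} - \frac{t}{8}$)
$F{\left(M \right)} + C{\left(-101 \right)} = \frac{1}{8} \left(- \frac{163}{3}\right) \left(-1 + 16 \left(- \frac{163}{3}\right)\right) + \left(4983 + 151 \left(-101\right)\right) = \frac{1}{8} \left(- \frac{163}{3}\right) \left(-1 - \frac{2608}{3}\right) + \left(4983 - 15251\right) = \frac{1}{8} \left(- \frac{163}{3}\right) \left(- \frac{2611}{3}\right) - 10268 = \frac{425593}{72} - 10268 = - \frac{313703}{72}$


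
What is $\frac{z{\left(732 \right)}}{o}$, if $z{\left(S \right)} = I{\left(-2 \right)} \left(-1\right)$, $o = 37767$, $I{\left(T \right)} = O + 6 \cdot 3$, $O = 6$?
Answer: $- \frac{8}{12589} \approx -0.00063547$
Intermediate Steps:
$I{\left(T \right)} = 24$ ($I{\left(T \right)} = 6 + 6 \cdot 3 = 6 + 18 = 24$)
$z{\left(S \right)} = -24$ ($z{\left(S \right)} = 24 \left(-1\right) = -24$)
$\frac{z{\left(732 \right)}}{o} = - \frac{24}{37767} = \left(-24\right) \frac{1}{37767} = - \frac{8}{12589}$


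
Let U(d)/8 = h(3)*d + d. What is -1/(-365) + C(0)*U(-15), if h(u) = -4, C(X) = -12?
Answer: -1576799/365 ≈ -4320.0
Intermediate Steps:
U(d) = -24*d (U(d) = 8*(-4*d + d) = 8*(-3*d) = -24*d)
-1/(-365) + C(0)*U(-15) = -1/(-365) - (-288)*(-15) = -1*(-1/365) - 12*360 = 1/365 - 4320 = -1576799/365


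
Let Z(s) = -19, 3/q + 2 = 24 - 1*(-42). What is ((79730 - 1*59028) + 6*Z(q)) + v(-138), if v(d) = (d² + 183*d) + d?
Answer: 14240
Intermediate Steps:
q = 3/64 (q = 3/(-2 + (24 - 1*(-42))) = 3/(-2 + (24 + 42)) = 3/(-2 + 66) = 3/64 ≈ 0.046875)
v(d) = d² + 184*d
((79730 - 1*59028) + 6*Z(q)) + v(-138) = ((79730 - 1*59028) + 6*(-19)) - 138*(184 - 138) = ((79730 - 59028) - 114) - 138*46 = (20702 - 114) - 6348 = 20588 - 6348 = 14240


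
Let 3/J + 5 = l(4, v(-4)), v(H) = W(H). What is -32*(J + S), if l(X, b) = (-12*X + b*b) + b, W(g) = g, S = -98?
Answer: 128672/41 ≈ 3138.3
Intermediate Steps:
v(H) = H
l(X, b) = b + b² - 12*X (l(X, b) = (-12*X + b²) + b = (b² - 12*X) + b = b + b² - 12*X)
J = -3/41 (J = 3/(-5 + (-4 + (-4)² - 12*4)) = 3/(-5 + (-4 + 16 - 48)) = 3/(-5 - 36) = 3/(-41) = 3*(-1/41) = -3/41 ≈ -0.073171)
-32*(J + S) = -32*(-3/41 - 98) = -32*(-4021/41) = 128672/41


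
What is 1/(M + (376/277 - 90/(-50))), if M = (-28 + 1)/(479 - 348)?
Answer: 181435/535468 ≈ 0.33883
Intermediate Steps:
M = -27/131 ≈ -0.20611
1/(M + (376/277 - 90/(-50))) = 1/(-27/131 + (376/277 - 90/(-50))) = 1/(-27/131 + (376*(1/277) - 90*(-1/50))) = 1/(-27/131 + (376/277 + 9/5)) = 1/(-27/131 + 4373/1385) = 1/(535468/181435) = 181435/535468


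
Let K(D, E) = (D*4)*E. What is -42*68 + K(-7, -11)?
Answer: -2548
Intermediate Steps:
K(D, E) = 4*D*E (K(D, E) = (4*D)*E = 4*D*E)
-42*68 + K(-7, -11) = -42*68 + 4*(-7)*(-11) = -2856 + 308 = -2548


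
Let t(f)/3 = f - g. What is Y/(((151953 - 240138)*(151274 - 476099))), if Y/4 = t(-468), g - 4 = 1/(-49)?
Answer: -30836/155954437625 ≈ -1.9772e-7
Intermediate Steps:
g = 195/49 (g = 4 + 1/(-49) = 4 - 1/49 = 195/49 ≈ 3.9796)
t(f) = -585/49 + 3*f (t(f) = 3*(f - 1*195/49) = 3*(f - 195/49) = 3*(-195/49 + f) = -585/49 + 3*f)
Y = -277524/49 (Y = 4*(-585/49 + 3*(-468)) = 4*(-585/49 - 1404) = 4*(-69381/49) = -277524/49 ≈ -5663.8)
Y/(((151953 - 240138)*(151274 - 476099))) = -277524*1/((151274 - 476099)*(151953 - 240138))/49 = -277524/(49*((-88185*(-324825)))) = -277524/49/28644692625 = -277524/49*1/28644692625 = -30836/155954437625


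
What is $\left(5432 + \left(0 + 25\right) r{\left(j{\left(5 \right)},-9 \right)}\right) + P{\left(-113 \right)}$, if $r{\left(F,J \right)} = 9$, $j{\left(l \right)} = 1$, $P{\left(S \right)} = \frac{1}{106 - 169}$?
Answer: $\frac{356390}{63} \approx 5657.0$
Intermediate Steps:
$P{\left(S \right)} = - \frac{1}{63}$ ($P{\left(S \right)} = \frac{1}{-63} = - \frac{1}{63}$)
$\left(5432 + \left(0 + 25\right) r{\left(j{\left(5 \right)},-9 \right)}\right) + P{\left(-113 \right)} = \left(5432 + \left(0 + 25\right) 9\right) - \frac{1}{63} = \left(5432 + 25 \cdot 9\right) - \frac{1}{63} = \left(5432 + 225\right) - \frac{1}{63} = 5657 - \frac{1}{63} = \frac{356390}{63}$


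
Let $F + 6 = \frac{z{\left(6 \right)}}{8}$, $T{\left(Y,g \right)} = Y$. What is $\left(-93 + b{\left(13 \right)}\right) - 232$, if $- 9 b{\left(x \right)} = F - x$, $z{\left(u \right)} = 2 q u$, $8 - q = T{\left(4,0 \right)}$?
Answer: $- \frac{2912}{9} \approx -323.56$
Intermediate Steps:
$q = 4$ ($q = 8 - 4 = 4$)
$z{\left(u \right)} = 8 u$ ($z{\left(u \right)} = 2 \cdot 4 u = 8 u$)
$F = 0$ ($F = -6 + \frac{8 \cdot 6}{8} = -6 + 48 \cdot \frac{1}{8} = -6 + 6 = 0$)
$b{\left(x \right)} = \frac{x}{9}$ ($b{\left(x \right)} = - \frac{0 - x}{9} = - \frac{\left(-1\right) x}{9} = \frac{x}{9}$)
$\left(-93 + b{\left(13 \right)}\right) - 232 = \left(-93 + \frac{1}{9} \cdot 13\right) - 232 = \left(-93 + \frac{13}{9}\right) - 232 = - \frac{824}{9} - 232 = - \frac{2912}{9}$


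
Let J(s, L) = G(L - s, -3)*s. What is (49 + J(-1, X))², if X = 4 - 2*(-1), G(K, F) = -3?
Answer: 2704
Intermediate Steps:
X = 6 (X = 4 + 2 = 6)
J(s, L) = -3*s
(49 + J(-1, X))² = (49 - 3*(-1))² = (49 + 3)² = 52² = 2704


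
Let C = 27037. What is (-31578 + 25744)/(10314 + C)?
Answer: -5834/37351 ≈ -0.15619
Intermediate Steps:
(-31578 + 25744)/(10314 + C) = (-31578 + 25744)/(10314 + 27037) = -5834/37351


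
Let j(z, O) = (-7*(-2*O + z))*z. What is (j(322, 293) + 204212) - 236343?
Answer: 562925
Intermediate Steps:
j(z, O) = z*(-7*z + 14*O) (j(z, O) = (-7*(z - 2*O))*z = (-7*z + 14*O)*z = z*(-7*z + 14*O))
(j(322, 293) + 204212) - 236343 = (7*322*(-1*322 + 2*293) + 204212) - 236343 = (7*322*(-322 + 586) + 204212) - 236343 = (7*322*264 + 204212) - 236343 = (595056 + 204212) - 236343 = 799268 - 236343 = 562925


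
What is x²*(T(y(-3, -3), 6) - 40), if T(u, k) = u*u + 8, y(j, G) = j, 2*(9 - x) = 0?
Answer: -1863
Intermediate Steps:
x = 9 (x = 9 - ½*0 = 9 + 0 = 9)
T(u, k) = 8 + u² (T(u, k) = u² + 8 = 8 + u²)
x²*(T(y(-3, -3), 6) - 40) = 9²*((8 + (-3)²) - 40) = 81*((8 + 9) - 40) = 81*(17 - 40) = 81*(-23) = -1863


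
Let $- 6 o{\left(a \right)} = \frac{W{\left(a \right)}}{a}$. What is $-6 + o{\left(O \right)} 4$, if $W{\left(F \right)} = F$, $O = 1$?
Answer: $- \frac{20}{3} \approx -6.6667$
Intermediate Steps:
$o{\left(a \right)} = - \frac{1}{6}$ ($o{\left(a \right)} = - \frac{a \frac{1}{a}}{6} = \left(- \frac{1}{6}\right) 1 = - \frac{1}{6}$)
$-6 + o{\left(O \right)} 4 = -6 - \frac{2}{3} = - \frac{20}{3}$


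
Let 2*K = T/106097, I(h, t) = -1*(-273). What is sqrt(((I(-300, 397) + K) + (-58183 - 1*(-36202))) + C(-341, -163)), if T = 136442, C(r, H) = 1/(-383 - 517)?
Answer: I*sqrt(121928059741)/2370 ≈ 147.33*I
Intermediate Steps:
I(h, t) = 273
C(r, H) = -1/900 (C(r, H) = 1/(-900) = -1/900)
K = 4013/6241 (K = (136442/106097)/2 = (136442*(1/106097))/2 = (1/2)*(8026/6241) = 4013/6241 ≈ 0.64301)
sqrt(((I(-300, 397) + K) + (-58183 - 1*(-36202))) + C(-341, -163)) = sqrt(((273 + 4013/6241) + (-58183 - 1*(-36202))) - 1/900) = sqrt((1707806/6241 + (-58183 + 36202)) - 1/900) = sqrt((1707806/6241 - 21981) - 1/900) = sqrt(-135475615/6241 - 1/900) = sqrt(-121928059741/5616900) = I*sqrt(121928059741)/2370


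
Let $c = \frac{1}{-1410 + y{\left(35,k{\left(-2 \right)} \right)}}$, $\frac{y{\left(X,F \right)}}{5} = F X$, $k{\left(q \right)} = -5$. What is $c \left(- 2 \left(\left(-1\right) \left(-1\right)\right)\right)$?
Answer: $\frac{2}{2285} \approx 0.00087527$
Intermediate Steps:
$y{\left(X,F \right)} = 5 F X$
$c = - \frac{1}{2285}$ ($c = \frac{1}{-1410 + 5 \left(-5\right) 35} = \frac{1}{-1410 - 875} = \frac{1}{-2285} = - \frac{1}{2285} \approx -0.00043764$)
$c \left(- 2 \left(\left(-1\right) \left(-1\right)\right)\right) = - \frac{\left(-2\right) \left(\left(-1\right) \left(-1\right)\right)}{2285} = - \frac{\left(-2\right) 1}{2285} = \left(- \frac{1}{2285}\right) \left(-2\right) = \frac{2}{2285}$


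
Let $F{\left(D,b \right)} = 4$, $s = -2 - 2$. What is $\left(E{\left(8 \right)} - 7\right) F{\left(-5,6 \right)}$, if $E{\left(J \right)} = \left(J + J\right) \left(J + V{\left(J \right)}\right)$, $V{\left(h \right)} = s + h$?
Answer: $740$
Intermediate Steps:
$s = -4$
$V{\left(h \right)} = -4 + h$
$E{\left(J \right)} = 2 J \left(-4 + 2 J\right)$ ($E{\left(J \right)} = \left(J + J\right) \left(J + \left(-4 + J\right)\right) = 2 J \left(-4 + 2 J\right)$)
$\left(E{\left(8 \right)} - 7\right) F{\left(-5,6 \right)} = \left(4 \cdot 8 \left(-2 + 8\right) - 7\right) 4 = \left(4 \cdot 8 \cdot 6 - 7\right) 4 = \left(192 - 7\right) 4 = 185 \cdot 4 = 740$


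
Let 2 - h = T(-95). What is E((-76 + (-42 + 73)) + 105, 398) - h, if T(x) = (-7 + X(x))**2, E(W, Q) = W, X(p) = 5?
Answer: 62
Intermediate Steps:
T(x) = 4 (T(x) = (-7 + 5)**2 = (-2)**2 = 4)
h = -2 (h = 2 - 1*4 = 2 - 4 = -2)
E((-76 + (-42 + 73)) + 105, 398) - h = ((-76 + (-42 + 73)) + 105) - 1*(-2) = ((-76 + 31) + 105) + 2 = (-45 + 105) + 2 = 60 + 2 = 62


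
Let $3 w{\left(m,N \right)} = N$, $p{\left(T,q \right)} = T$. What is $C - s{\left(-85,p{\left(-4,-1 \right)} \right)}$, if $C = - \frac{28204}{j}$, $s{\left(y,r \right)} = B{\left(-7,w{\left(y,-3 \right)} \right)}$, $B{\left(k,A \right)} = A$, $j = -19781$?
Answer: $\frac{47985}{19781} \approx 2.4258$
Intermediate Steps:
$w{\left(m,N \right)} = \frac{N}{3}$
$s{\left(y,r \right)} = -1$ ($s{\left(y,r \right)} = \frac{1}{3} \left(-3\right) = -1$)
$C = \frac{28204}{19781}$ ($C = - \frac{28204}{-19781} = \left(-28204\right) \left(- \frac{1}{19781}\right) = \frac{28204}{19781} \approx 1.4258$)
$C - s{\left(-85,p{\left(-4,-1 \right)} \right)} = \frac{28204}{19781} - -1 = \frac{28204}{19781} + 1 = \frac{47985}{19781}$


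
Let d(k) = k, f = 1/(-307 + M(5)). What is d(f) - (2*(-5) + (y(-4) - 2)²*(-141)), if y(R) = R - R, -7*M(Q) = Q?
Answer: 1236389/2154 ≈ 574.00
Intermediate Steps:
M(Q) = -Q/7
y(R) = 0
f = -7/2154 (f = 1/(-307 - ⅐*5) = 1/(-307 - 5/7) = 1/(-2154/7) = -7/2154 ≈ -0.0032498)
d(f) - (2*(-5) + (y(-4) - 2)²*(-141)) = -7/2154 - (2*(-5) + (0 - 2)²*(-141)) = -7/2154 - (-10 + (-2)²*(-141)) = -7/2154 - (-10 + 4*(-141)) = -7/2154 - (-10 - 564) = -7/2154 - 1*(-574) = -7/2154 + 574 = 1236389/2154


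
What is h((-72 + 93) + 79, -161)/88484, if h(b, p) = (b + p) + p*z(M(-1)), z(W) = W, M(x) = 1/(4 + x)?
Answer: -86/66363 ≈ -0.0012959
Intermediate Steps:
h(b, p) = b + 4*p/3 (h(b, p) = (b + p) + p/(4 - 1) = (b + p) + p/3 = b + 4*p/3)
h((-72 + 93) + 79, -161)/88484 = (((-72 + 93) + 79) + (4/3)*(-161))/88484 = ((21 + 79) - 644/3)*(1/88484) = (100 - 644/3)*(1/88484) = -344/3*1/88484 = -86/66363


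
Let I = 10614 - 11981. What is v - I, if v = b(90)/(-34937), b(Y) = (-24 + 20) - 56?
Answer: 47758939/34937 ≈ 1367.0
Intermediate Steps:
I = -1367
b(Y) = -60 (b(Y) = -4 - 56 = -60)
v = 60/34937 (v = -60/(-34937) = -60*(-1/34937) = 60/34937 ≈ 0.0017174)
v - I = 60/34937 - 1*(-1367) = 60/34937 + 1367 = 47758939/34937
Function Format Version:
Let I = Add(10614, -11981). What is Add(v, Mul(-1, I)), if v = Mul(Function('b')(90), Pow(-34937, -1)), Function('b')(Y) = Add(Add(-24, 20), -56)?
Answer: Rational(47758939, 34937) ≈ 1367.0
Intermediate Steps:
I = -1367
Function('b')(Y) = -60 (Function('b')(Y) = Add(-4, -56) = -60)
v = Rational(60, 34937) (v = Mul(-60, Pow(-34937, -1)) = Mul(-60, Rational(-1, 34937)) = Rational(60, 34937) ≈ 0.0017174)
Add(v, Mul(-1, I)) = Add(Rational(60, 34937), Mul(-1, -1367)) = Add(Rational(60, 34937), 1367) = Rational(47758939, 34937)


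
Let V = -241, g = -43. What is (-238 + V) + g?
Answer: -522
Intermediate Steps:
(-238 + V) + g = (-238 - 241) - 43 = -479 - 43 = -522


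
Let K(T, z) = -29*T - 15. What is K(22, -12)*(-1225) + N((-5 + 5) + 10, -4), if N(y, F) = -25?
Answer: 799900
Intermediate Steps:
K(T, z) = -15 - 29*T
K(22, -12)*(-1225) + N((-5 + 5) + 10, -4) = (-15 - 29*22)*(-1225) - 25 = (-15 - 638)*(-1225) - 25 = -653*(-1225) - 25 = 799925 - 25 = 799900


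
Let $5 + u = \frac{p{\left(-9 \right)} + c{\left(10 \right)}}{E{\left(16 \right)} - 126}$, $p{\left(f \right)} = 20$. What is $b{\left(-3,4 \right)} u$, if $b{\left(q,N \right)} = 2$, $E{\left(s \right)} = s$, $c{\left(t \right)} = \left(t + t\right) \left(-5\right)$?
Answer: $- \frac{94}{11} \approx -8.5455$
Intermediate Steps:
$c{\left(t \right)} = - 10 t$ ($c{\left(t \right)} = 2 t \left(-5\right) = - 10 t$)
$u = - \frac{47}{11}$ ($u = -5 + \frac{20 - 100}{16 - 126} = -5 + \frac{20 - 100}{-110} = -5 - - \frac{8}{11} = -5 + \frac{8}{11} = - \frac{47}{11} \approx -4.2727$)
$b{\left(-3,4 \right)} u = 2 \left(- \frac{47}{11}\right) = - \frac{94}{11}$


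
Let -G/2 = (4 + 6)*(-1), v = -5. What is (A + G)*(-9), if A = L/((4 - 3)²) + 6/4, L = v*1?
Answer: -297/2 ≈ -148.50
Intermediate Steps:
G = 20 (G = -2*(4 + 6)*(-1) = -20*(-1) = -2*(-10) = 20)
L = -5 (L = -5*1 = -5)
A = -7/2 (A = -5/(4 - 3)² + 6/4 = -5/(1²) + 6*(¼) = -5/1 + 3/2 = -5*1 + 3/2 = -5 + 3/2 = -7/2 ≈ -3.5000)
(A + G)*(-9) = (-7/2 + 20)*(-9) = (33/2)*(-9) = -297/2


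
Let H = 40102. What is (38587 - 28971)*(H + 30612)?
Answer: 679985824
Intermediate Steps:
(38587 - 28971)*(H + 30612) = (38587 - 28971)*(40102 + 30612) = 9616*70714 = 679985824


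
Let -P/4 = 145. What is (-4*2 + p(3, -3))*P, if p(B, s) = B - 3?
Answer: 4640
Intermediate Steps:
p(B, s) = -3 + B
P = -580 (P = -4*145 = -580)
(-4*2 + p(3, -3))*P = (-4*2 + (-3 + 3))*(-580) = (-8 + 0)*(-580) = -8*(-580) = 4640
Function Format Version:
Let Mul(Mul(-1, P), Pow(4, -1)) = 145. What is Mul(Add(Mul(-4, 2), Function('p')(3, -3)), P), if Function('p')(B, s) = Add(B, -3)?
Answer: 4640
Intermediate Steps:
Function('p')(B, s) = Add(-3, B)
P = -580 (P = Mul(-4, 145) = -580)
Mul(Add(Mul(-4, 2), Function('p')(3, -3)), P) = Mul(Add(Mul(-4, 2), Add(-3, 3)), -580) = Mul(Add(-8, 0), -580) = Mul(-8, -580) = 4640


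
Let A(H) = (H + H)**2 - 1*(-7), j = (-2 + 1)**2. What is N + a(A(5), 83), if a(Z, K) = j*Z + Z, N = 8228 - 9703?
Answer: -1261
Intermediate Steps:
j = 1 (j = (-1)**2 = 1)
A(H) = 7 + 4*H**2 (A(H) = (2*H)**2 + 7 = 4*H**2 + 7 = 7 + 4*H**2)
N = -1475
a(Z, K) = 2*Z (a(Z, K) = 1*Z + Z = Z + Z = 2*Z)
N + a(A(5), 83) = -1475 + 2*(7 + 4*5**2) = -1475 + 2*(7 + 4*25) = -1475 + 2*(7 + 100) = -1475 + 2*107 = -1475 + 214 = -1261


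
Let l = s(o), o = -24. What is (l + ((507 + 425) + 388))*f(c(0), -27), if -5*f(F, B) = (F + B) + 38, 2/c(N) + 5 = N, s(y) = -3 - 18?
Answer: -68847/25 ≈ -2753.9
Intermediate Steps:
s(y) = -21
c(N) = 2/(-5 + N)
l = -21
f(F, B) = -38/5 - B/5 - F/5 (f(F, B) = -((F + B) + 38)/5 = -((B + F) + 38)/5 = -(38 + B + F)/5 = -38/5 - B/5 - F/5)
(l + ((507 + 425) + 388))*f(c(0), -27) = (-21 + ((507 + 425) + 388))*(-38/5 - ⅕*(-27) - 2/(5*(-5 + 0))) = (-21 + (932 + 388))*(-38/5 + 27/5 - 2/(5*(-5))) = (-21 + 1320)*(-38/5 + 27/5 - 2*(-1)/(5*5)) = 1299*(-38/5 + 27/5 - ⅕*(-⅖)) = 1299*(-38/5 + 27/5 + 2/25) = 1299*(-53/25) = -68847/25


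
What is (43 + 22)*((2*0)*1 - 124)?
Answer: -8060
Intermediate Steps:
(43 + 22)*((2*0)*1 - 124) = 65*(0*1 - 124) = 65*(0 - 124) = 65*(-124) = -8060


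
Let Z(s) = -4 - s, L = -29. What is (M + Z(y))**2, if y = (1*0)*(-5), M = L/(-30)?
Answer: 8281/900 ≈ 9.2011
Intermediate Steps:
M = 29/30 (M = -29/(-30) = -29*(-1/30) = 29/30 ≈ 0.96667)
y = 0 (y = 0*(-5) = 0)
(M + Z(y))**2 = (29/30 + (-4 - 1*0))**2 = (29/30 + (-4 + 0))**2 = (29/30 - 4)**2 = (-91/30)**2 = 8281/900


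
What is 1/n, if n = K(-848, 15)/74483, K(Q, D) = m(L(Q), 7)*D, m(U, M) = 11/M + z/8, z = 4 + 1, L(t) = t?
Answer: 4171048/1845 ≈ 2260.7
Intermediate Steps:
z = 5
m(U, M) = 5/8 + 11/M (m(U, M) = 11/M + 5/8 = 5/8 + 11/M)
K(Q, D) = 123*D/56 (K(Q, D) = (5/8 + 11/7)*D = 123*D/56)
n = 1845/4171048 (n = ((123/56)*15)/74483 = (1845/56)*(1/74483) = 1845/4171048 ≈ 0.00044233)
1/n = 1/(1845/4171048) = 4171048/1845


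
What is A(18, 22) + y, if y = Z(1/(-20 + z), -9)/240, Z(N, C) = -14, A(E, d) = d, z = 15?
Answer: 2633/120 ≈ 21.942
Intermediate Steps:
y = -7/120 (y = -14/240 = -14*1/240 = -7/120 ≈ -0.058333)
A(18, 22) + y = 22 - 7/120 = 2633/120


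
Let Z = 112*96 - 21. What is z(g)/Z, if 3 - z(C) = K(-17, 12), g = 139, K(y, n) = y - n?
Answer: 32/10731 ≈ 0.0029820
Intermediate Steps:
z(C) = 32 (z(C) = 3 - (-17 - 1*12) = 3 - (-17 - 12) = 3 - 1*(-29) = 3 + 29 = 32)
Z = 10731 (Z = 10752 - 21 = 10731)
z(g)/Z = 32/10731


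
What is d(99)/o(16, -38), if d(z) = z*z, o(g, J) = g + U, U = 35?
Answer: 3267/17 ≈ 192.18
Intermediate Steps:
o(g, J) = 35 + g (o(g, J) = g + 35 = 35 + g)
d(z) = z²
d(99)/o(16, -38) = 99²/(35 + 16) = 9801/51 = 9801*(1/51) = 3267/17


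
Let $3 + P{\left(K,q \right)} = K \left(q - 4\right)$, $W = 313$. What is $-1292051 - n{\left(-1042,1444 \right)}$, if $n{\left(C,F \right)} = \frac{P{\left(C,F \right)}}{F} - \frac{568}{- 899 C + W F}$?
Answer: $- \frac{1294449926047669}{1002663060} \approx -1.291 \cdot 10^{6}$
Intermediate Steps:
$P{\left(K,q \right)} = -3 + K \left(-4 + q\right)$ ($P{\left(K,q \right)} = -3 + K \left(q - 4\right) = -3 + K \left(-4 + q\right)$)
$n{\left(C,F \right)} = - \frac{568}{- 899 C + 313 F} + \frac{-3 - 4 C + C F}{F}$ ($n{\left(C,F \right)} = \frac{-3 - 4 C + C F}{F} - \frac{568}{- 899 C + 313 F} = - \frac{568}{- 899 C + 313 F} + \frac{-3 - 4 C + C F}{F}$)
$-1292051 - n{\left(-1042,1444 \right)} = -1292051 - \frac{568 \cdot 1444 - - 936758 \left(3 + 4 \left(-1042\right) - \left(-1042\right) 1444\right) + 313 \cdot 1444 \left(3 + 4 \left(-1042\right) - \left(-1042\right) 1444\right)}{1444 \left(\left(-313\right) 1444 + 899 \left(-1042\right)\right)} = -1292051 - \frac{820192 - - 936758 \left(3 - 4168 + 1504648\right) + 313 \cdot 1444 \left(3 - 4168 + 1504648\right)}{1444 \left(-451972 - 936758\right)} = -1292051 - \frac{820192 - \left(-936758\right) 1500483 + 313 \cdot 1444 \cdot 1500483}{1444 \left(-1388730\right)} = -1292051 - \frac{1}{1444} \left(- \frac{1}{1388730}\right) \left(820192 + 1405589454114 + 678176302476\right) = -1292051 - \frac{1}{1444} \left(- \frac{1}{1388730}\right) 2083766576782 = -1292051 - - \frac{1041883288391}{1002663060} = -1292051 + \frac{1041883288391}{1002663060} = - \frac{1294449926047669}{1002663060}$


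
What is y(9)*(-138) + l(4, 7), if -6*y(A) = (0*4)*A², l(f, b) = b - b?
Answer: 0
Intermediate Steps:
l(f, b) = 0
y(A) = 0 (y(A) = -0*4*A²/6 = -0*A² = -⅙*0 = 0)
y(9)*(-138) + l(4, 7) = 0*(-138) + 0 = 0 + 0 = 0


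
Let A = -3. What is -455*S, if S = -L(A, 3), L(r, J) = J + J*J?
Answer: 5460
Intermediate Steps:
L(r, J) = J + J²
S = -12 (S = -3*(1 + 3) = -3*4 = -1*12 = -12)
-455*S = -455*(-12) = 5460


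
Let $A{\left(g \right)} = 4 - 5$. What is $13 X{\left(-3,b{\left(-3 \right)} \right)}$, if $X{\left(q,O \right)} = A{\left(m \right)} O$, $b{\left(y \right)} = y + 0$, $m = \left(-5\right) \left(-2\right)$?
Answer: $39$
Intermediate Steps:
$m = 10$
$A{\left(g \right)} = -1$ ($A{\left(g \right)} = 4 - 5 = -1$)
$b{\left(y \right)} = y$
$X{\left(q,O \right)} = - O$
$13 X{\left(-3,b{\left(-3 \right)} \right)} = 13 \left(\left(-1\right) \left(-3\right)\right) = 13 \cdot 3 = 39$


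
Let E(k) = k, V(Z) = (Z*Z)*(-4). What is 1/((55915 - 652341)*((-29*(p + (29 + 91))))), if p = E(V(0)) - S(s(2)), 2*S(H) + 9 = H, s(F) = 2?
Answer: 1/2136099719 ≈ 4.6814e-10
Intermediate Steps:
V(Z) = -4*Z² (V(Z) = Z²*(-4) = -4*Z²)
S(H) = -9/2 + H/2
p = 7/2 (p = -4*0² - (-9/2 + (½)*2) = -4*0 - (-9/2 + 1) = 0 - 1*(-7/2) = 0 + 7/2 = 7/2 ≈ 3.5000)
1/((55915 - 652341)*((-29*(p + (29 + 91))))) = 1/((55915 - 652341)*((-29*(7/2 + (29 + 91))))) = 1/((-596426)*((-29*(7/2 + 120)))) = -1/(596426*((-29*247/2))) = -1/(596426*(-7163/2)) = -1/596426*(-2/7163) = 1/2136099719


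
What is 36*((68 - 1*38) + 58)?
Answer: 3168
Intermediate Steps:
36*((68 - 1*38) + 58) = 36*((68 - 38) + 58) = 36*(30 + 58) = 36*88 = 3168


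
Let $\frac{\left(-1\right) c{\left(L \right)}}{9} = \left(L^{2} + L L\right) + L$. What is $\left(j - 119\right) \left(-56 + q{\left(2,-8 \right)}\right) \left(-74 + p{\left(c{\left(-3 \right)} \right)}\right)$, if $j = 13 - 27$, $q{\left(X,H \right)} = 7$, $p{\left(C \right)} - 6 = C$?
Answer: $-1322951$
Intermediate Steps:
$c{\left(L \right)} = - 18 L^{2} - 9 L$ ($c{\left(L \right)} = - 9 \left(\left(L^{2} + L L\right) + L\right) = - 9 \left(\left(L^{2} + L^{2}\right) + L\right) = - 9 \left(2 L^{2} + L\right) = - 9 \left(L + 2 L^{2}\right) = - 18 L^{2} - 9 L$)
$p{\left(C \right)} = 6 + C$
$j = -14$ ($j = 13 - 27 = -14$)
$\left(j - 119\right) \left(-56 + q{\left(2,-8 \right)}\right) \left(-74 + p{\left(c{\left(-3 \right)} \right)}\right) = \left(-14 - 119\right) \left(-56 + 7\right) \left(-74 + \left(6 - - 27 \left(1 + 2 \left(-3\right)\right)\right)\right) = - 133 \left(- 49 \left(-74 + \left(6 - - 27 \left(1 - 6\right)\right)\right)\right) = - 133 \left(- 49 \left(-74 + \left(6 - \left(-27\right) \left(-5\right)\right)\right)\right) = - 133 \left(- 49 \left(-74 + \left(6 - 135\right)\right)\right) = - 133 \left(- 49 \left(-74 - 129\right)\right) = - 133 \left(\left(-49\right) \left(-203\right)\right) = \left(-133\right) 9947 = -1322951$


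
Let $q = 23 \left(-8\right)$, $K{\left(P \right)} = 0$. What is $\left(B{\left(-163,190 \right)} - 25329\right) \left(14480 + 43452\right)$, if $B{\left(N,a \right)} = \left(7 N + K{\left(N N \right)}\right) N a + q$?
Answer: $2045651740524$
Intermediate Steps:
$q = -184$
$B{\left(N,a \right)} = -184 + 7 a N^{2}$ ($B{\left(N,a \right)} = \left(7 N + 0\right) N a - 184 = 7 N N a - 184 = 7 N^{2} a - 184 = 7 a N^{2} - 184 = -184 + 7 a N^{2}$)
$\left(B{\left(-163,190 \right)} - 25329\right) \left(14480 + 43452\right) = \left(\left(-184 + 7 \cdot 190 \left(-163\right)^{2}\right) - 25329\right) \left(14480 + 43452\right) = \left(\left(-184 + 7 \cdot 190 \cdot 26569\right) - 25329\right) 57932 = \left(\left(-184 + 35336770\right) - 25329\right) 57932 = \left(35336586 - 25329\right) 57932 = 35311257 \cdot 57932 = 2045651740524$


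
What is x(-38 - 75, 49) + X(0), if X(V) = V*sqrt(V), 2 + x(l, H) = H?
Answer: 47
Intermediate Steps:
x(l, H) = -2 + H
X(V) = V**(3/2)
x(-38 - 75, 49) + X(0) = (-2 + 49) + 0**(3/2) = 47 + 0 = 47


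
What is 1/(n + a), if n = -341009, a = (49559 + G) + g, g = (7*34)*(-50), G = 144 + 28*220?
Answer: -1/297046 ≈ -3.3665e-6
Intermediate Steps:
G = 6304 (G = 144 + 6160 = 6304)
g = -11900 (g = 238*(-50) = -11900)
a = 43963 (a = (49559 + 6304) - 11900 = 55863 - 11900 = 43963)
1/(n + a) = 1/(-341009 + 43963) = 1/(-297046) = -1/297046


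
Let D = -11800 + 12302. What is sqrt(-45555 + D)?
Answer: I*sqrt(45053) ≈ 212.26*I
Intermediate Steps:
D = 502
sqrt(-45555 + D) = sqrt(-45555 + 502) = sqrt(-45053) = I*sqrt(45053)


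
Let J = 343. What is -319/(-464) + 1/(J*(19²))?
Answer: 1362069/1981168 ≈ 0.68751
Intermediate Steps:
-319/(-464) + 1/(J*(19²)) = -319/(-464) + 1/(343*(19²)) = -319*(-1/464) + (1/343)/361 = 11/16 + (1/343)*(1/361) = 11/16 + 1/123823 = 1362069/1981168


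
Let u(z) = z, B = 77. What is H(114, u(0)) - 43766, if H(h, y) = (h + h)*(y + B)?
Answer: -26210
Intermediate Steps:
H(h, y) = 2*h*(77 + y) (H(h, y) = (h + h)*(y + 77) = (2*h)*(77 + y) = 2*h*(77 + y))
H(114, u(0)) - 43766 = 2*114*(77 + 0) - 43766 = 2*114*77 - 43766 = 17556 - 43766 = -26210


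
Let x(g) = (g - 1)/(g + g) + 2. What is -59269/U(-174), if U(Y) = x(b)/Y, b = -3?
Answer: 15469209/4 ≈ 3.8673e+6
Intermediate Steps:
x(g) = 2 + (-1 + g)/(2*g) (x(g) = (-1 + g)/((2*g)) + 2 = (-1 + g)*(1/(2*g)) + 2 = (-1 + g)/(2*g) + 2 = 2 + (-1 + g)/(2*g))
U(Y) = 8/(3*Y) (U(Y) = ((½)*(-1 + 5*(-3))/(-3))/Y = ((½)*(-⅓)*(-1 - 15))/Y = ((½)*(-⅓)*(-16))/Y = 8/(3*Y))
-59269/U(-174) = -59269/((8/3)/(-174)) = -59269/((8/3)*(-1/174)) = -59269/(-4/261) = -59269*(-261/4) = 15469209/4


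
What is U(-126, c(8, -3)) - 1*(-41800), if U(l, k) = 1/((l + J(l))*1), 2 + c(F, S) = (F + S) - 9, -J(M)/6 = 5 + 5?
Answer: 7774799/186 ≈ 41800.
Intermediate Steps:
J(M) = -60 (J(M) = -6*(5 + 5) = -6*10 = -60)
c(F, S) = -11 + F + S (c(F, S) = -2 + ((F + S) - 9) = -2 + (-9 + F + S) = -11 + F + S)
U(l, k) = 1/(-60 + l) (U(l, k) = 1/((l - 60)*1) = 1/((-60 + l)*1) = 1/(-60 + l))
U(-126, c(8, -3)) - 1*(-41800) = 1/(-60 - 126) - 1*(-41800) = 1/(-186) + 41800 = -1/186 + 41800 = 7774799/186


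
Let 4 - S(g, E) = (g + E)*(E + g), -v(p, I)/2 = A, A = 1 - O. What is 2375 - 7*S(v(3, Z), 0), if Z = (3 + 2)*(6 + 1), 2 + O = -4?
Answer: 3719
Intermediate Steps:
O = -6 (O = -2 - 4 = -6)
Z = 35 (Z = 5*7 = 35)
A = 7 (A = 1 - 1*(-6) = 1 + 6 = 7)
v(p, I) = -14 (v(p, I) = -2*7 = -14)
S(g, E) = 4 - (E + g)² (S(g, E) = 4 - (g + E)*(E + g) = 4 - (E + g)*(E + g) = 4 - (E + g)²)
2375 - 7*S(v(3, Z), 0) = 2375 - 7*(4 - (0 - 14)²) = 2375 - 7*(4 - 1*(-14)²) = 2375 - 7*(4 - 1*196) = 2375 - 7*(4 - 196) = 2375 - 7*(-192) = 2375 - 1*(-1344) = 2375 + 1344 = 3719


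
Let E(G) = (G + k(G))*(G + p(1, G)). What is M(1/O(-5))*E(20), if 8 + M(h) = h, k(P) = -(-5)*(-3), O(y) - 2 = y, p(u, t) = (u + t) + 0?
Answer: -5125/3 ≈ -1708.3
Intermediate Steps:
p(u, t) = t + u (p(u, t) = (t + u) + 0 = t + u)
O(y) = 2 + y
k(P) = -15 (k(P) = -1*15 = -15)
M(h) = -8 + h
E(G) = (1 + 2*G)*(-15 + G) (E(G) = (G - 15)*(G + (G + 1)) = (-15 + G)*(G + (1 + G)) = (-15 + G)*(1 + 2*G) = (1 + 2*G)*(-15 + G))
M(1/O(-5))*E(20) = (-8 + 1/(2 - 5))*(-15 - 29*20 + 2*20²) = (-8 + 1/(-3))*(-15 - 580 + 2*400) = (-8 + 1*(-⅓))*(-15 - 580 + 800) = (-8 - ⅓)*205 = -25/3*205 = -5125/3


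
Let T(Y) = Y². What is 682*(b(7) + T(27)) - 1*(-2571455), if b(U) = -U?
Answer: 3063859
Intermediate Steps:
682*(b(7) + T(27)) - 1*(-2571455) = 682*(-1*7 + 27²) - 1*(-2571455) = 682*(-7 + 729) + 2571455 = 682*722 + 2571455 = 492404 + 2571455 = 3063859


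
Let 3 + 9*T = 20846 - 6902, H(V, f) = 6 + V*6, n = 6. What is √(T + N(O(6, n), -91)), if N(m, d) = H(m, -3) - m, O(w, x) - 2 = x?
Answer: √1595 ≈ 39.937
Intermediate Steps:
O(w, x) = 2 + x
H(V, f) = 6 + 6*V
T = 1549 (T = -⅓ + (20846 - 6902)/9 = -⅓ + (⅑)*13944 = -⅓ + 4648/3 = 1549)
N(m, d) = 6 + 5*m (N(m, d) = (6 + 6*m) - m = 6 + 5*m)
√(T + N(O(6, n), -91)) = √(1549 + (6 + 5*(2 + 6))) = √(1549 + (6 + 5*8)) = √(1549 + (6 + 40)) = √(1549 + 46) = √1595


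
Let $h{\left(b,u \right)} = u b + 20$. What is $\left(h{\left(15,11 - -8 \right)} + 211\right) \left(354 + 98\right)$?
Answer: $233232$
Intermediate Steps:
$h{\left(b,u \right)} = 20 + b u$ ($h{\left(b,u \right)} = b u + 20 = 20 + b u$)
$\left(h{\left(15,11 - -8 \right)} + 211\right) \left(354 + 98\right) = \left(\left(20 + 15 \left(11 - -8\right)\right) + 211\right) \left(354 + 98\right) = \left(\left(20 + 15 \left(11 + 8\right)\right) + 211\right) 452 = \left(\left(20 + 15 \cdot 19\right) + 211\right) 452 = \left(\left(20 + 285\right) + 211\right) 452 = \left(305 + 211\right) 452 = 516 \cdot 452 = 233232$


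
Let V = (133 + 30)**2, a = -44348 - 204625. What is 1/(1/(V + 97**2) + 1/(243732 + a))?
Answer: -188560698/30737 ≈ -6134.6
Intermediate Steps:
a = -248973
V = 26569 (V = 163**2 = 26569)
1/(1/(V + 97**2) + 1/(243732 + a)) = 1/(1/(26569 + 97**2) + 1/(243732 - 248973)) = 1/(1/(26569 + 9409) + 1/(-5241)) = 1/(1/35978 - 1/5241) = 1/(-30737/188560698) = -188560698/30737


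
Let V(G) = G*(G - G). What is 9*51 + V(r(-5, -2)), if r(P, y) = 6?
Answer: 459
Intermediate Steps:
V(G) = 0 (V(G) = G*0 = 0)
9*51 + V(r(-5, -2)) = 9*51 + 0 = 459 + 0 = 459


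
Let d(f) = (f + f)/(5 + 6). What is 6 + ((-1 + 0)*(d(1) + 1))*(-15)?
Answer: 261/11 ≈ 23.727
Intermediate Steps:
d(f) = 2*f/11 (d(f) = (2*f)/11 = (2*f)*(1/11) = 2*f/11)
6 + ((-1 + 0)*(d(1) + 1))*(-15) = 6 + ((-1 + 0)*((2/11)*1 + 1))*(-15) = 6 - (2/11 + 1)*(-15) = 6 - 1*13/11*(-15) = 6 - 13/11*(-15) = 6 + 195/11 = 261/11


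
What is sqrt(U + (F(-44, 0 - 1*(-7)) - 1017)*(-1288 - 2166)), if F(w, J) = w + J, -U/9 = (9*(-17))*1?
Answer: sqrt(3641893) ≈ 1908.4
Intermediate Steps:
U = 1377 (U = -9*9*(-17) = -(-1377) = -9*(-153) = 1377)
F(w, J) = J + w
sqrt(U + (F(-44, 0 - 1*(-7)) - 1017)*(-1288 - 2166)) = sqrt(1377 + (((0 - 1*(-7)) - 44) - 1017)*(-1288 - 2166)) = sqrt(1377 + (((0 + 7) - 44) - 1017)*(-3454)) = sqrt(1377 + ((7 - 44) - 1017)*(-3454)) = sqrt(1377 + (-37 - 1017)*(-3454)) = sqrt(1377 - 1054*(-3454)) = sqrt(1377 + 3640516) = sqrt(3641893)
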